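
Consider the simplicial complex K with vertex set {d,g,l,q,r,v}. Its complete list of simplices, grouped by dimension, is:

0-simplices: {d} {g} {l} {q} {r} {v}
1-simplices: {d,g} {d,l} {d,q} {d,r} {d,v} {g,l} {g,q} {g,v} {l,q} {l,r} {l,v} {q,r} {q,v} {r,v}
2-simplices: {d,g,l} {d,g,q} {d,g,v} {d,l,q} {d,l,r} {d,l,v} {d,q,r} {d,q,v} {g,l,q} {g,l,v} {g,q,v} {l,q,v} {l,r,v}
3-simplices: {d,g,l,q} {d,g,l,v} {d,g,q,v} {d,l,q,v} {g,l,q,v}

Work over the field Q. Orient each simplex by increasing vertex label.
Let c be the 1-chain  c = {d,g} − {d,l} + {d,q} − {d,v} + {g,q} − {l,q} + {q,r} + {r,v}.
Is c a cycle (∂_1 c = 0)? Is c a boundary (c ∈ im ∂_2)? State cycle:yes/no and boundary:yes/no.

n_0=6 n_1=14 n_2=13 n_3=5  [Q]
∂1: piv[dg,dl,dq,dr,dv] rk=5  ker:gl,gq,gv,lq,lr,lv,qr,qv,rv
∂2: piv[dgl,dgq,dgv,dlq,dlr,dlv,dqr,dqv,lrv] rk=9  ker:glq,glv,gqv,lqv
∂3: piv[dglq,dglv,dgqv,dlqv] rk=4  ker:glqv
∂1c = 0
c vs im∂2: reduces to 0 ⇒ boundary

cycle:yes boundary:yes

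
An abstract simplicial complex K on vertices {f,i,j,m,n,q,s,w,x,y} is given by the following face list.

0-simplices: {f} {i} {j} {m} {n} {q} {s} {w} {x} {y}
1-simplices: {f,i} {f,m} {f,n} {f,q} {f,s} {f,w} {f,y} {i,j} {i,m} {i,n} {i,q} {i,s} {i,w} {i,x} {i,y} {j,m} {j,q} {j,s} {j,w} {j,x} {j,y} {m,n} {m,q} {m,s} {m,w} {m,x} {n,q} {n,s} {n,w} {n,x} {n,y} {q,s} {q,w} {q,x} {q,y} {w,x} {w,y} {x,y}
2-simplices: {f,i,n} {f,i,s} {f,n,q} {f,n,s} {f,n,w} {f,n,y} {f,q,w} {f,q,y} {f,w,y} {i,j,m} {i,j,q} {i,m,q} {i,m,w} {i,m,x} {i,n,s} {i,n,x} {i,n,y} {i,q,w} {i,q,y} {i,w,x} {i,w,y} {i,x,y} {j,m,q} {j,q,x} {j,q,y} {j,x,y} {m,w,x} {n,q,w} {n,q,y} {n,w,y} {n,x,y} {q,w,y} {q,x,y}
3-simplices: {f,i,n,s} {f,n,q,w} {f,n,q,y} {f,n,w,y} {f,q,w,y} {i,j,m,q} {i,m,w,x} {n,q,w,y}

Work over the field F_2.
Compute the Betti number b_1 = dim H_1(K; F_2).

b_1=6

n_0=10 n_1=38 n_2=33 n_3=8  [Z2]
∂1: piv[fi,fm,fn,fq,fs,fw,fy,ij,ix] rk=9  ker:im,in,iq,is,iw,iy,jm,jq,js,jw,jx,jy,mn,mq,ms,mw,mx,nq,ns,nw,nx,ny,qs,qw,qx,qy,wx,wy,xy
∂2: piv[fin,fis,fnq,fns,fnw,fny,fqw,fqy,fwy,ijm,ijq,imq,imw,imx,inx,iny,iqw,iqy,iwx,ixy,jqx,jqy,jxy] rk=23  ker:ins,iwy,jmq,mwx,nqw,nqy,nwy,nxy,qwy,qxy
∂3: piv[fins,fnqw,fnqy,fnwy,fqwy,ijmq,imwx] rk=7  ker:nqwy
b_1=(38−9)−23=6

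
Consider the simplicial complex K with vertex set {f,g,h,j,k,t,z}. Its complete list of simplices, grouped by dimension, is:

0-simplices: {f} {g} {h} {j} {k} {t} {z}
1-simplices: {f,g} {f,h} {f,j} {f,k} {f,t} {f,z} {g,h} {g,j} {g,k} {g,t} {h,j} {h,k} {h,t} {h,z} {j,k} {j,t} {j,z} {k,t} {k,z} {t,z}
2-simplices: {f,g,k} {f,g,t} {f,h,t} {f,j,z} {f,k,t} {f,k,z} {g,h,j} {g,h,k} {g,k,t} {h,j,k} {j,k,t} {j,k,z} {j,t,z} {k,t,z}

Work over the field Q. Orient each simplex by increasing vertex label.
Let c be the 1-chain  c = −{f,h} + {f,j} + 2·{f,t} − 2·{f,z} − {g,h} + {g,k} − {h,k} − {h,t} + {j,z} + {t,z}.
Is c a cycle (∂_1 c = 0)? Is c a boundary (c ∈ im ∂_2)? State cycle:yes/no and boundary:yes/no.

n_0=7 n_1=20 n_2=14  [Q]
∂1: piv[fg,fh,fj,fk,ft,fz] rk=6  ker:gh,gj,gk,gt,hj,hk,ht,hz,jk,jt,jz,kt,kz,tz
∂2: piv[fgk,fgt,fht,fjz,fkt,fkz,ghj,ghk,hjk,jkt,jkz,jtz] rk=12  ker:gkt,ktz
∂1c = 0
c vs im∂2: reduces to 0 ⇒ boundary

cycle:yes boundary:yes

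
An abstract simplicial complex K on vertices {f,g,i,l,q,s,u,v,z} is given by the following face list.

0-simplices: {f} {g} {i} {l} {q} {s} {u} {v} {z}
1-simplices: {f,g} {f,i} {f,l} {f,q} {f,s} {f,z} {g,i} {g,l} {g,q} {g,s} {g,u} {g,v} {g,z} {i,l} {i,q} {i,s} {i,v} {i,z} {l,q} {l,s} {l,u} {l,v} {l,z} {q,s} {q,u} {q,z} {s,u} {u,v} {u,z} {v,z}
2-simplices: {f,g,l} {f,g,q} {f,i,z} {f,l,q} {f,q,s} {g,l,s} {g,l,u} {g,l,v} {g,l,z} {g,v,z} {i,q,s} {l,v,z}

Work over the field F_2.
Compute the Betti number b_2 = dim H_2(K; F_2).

b_2=1

n_0=9 n_1=30 n_2=12  [Z2]
∂1: piv[fg,fi,fl,fq,fs,fz,gu,gv] rk=8  ker:gi,gl,gq,gs,gz,il,iq,is,iv,iz,lq,ls,lu,lv,lz,qs,qu,qz,su,uv,uz,vz
∂2: piv[fgl,fgq,fiz,flq,fqs,gls,glu,glv,glz,gvz,iqs] rk=11  ker:lvz
b_2=(12−11)−0=1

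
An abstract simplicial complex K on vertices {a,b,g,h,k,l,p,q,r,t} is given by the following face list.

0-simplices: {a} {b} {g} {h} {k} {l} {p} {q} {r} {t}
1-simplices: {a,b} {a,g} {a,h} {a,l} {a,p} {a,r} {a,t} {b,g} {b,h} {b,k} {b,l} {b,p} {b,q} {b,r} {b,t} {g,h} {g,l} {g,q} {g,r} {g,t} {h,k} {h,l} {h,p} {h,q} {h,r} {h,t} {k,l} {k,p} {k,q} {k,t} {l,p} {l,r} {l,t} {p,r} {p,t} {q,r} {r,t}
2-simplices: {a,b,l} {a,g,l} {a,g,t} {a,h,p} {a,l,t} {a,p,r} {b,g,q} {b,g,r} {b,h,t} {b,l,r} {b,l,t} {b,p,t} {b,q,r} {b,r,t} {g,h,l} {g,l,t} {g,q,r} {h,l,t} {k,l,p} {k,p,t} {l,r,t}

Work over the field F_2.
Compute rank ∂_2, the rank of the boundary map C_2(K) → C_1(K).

n_0=10 n_1=37 n_2=21  [Z2]
∂1: piv[ab,ag,ah,al,ap,ar,at,bk,bq] rk=9  ker:bg,bh,bl,bp,br,bt,gh,gl,gq,gr,gt,hk,hl,hp,hq,hr,ht,kl,kp,kq,kt,lp,lr,lt,pr,pt,qr,rt
∂2: piv[abl,agl,agt,ahp,alt,apr,bgq,bgr,bht,blr,blt,bpt,bqr,brt,ghl,hlt,klp,kpt] rk=18  ker:glt,gqr,lrt
rk∂_2=18

rank∂_2=18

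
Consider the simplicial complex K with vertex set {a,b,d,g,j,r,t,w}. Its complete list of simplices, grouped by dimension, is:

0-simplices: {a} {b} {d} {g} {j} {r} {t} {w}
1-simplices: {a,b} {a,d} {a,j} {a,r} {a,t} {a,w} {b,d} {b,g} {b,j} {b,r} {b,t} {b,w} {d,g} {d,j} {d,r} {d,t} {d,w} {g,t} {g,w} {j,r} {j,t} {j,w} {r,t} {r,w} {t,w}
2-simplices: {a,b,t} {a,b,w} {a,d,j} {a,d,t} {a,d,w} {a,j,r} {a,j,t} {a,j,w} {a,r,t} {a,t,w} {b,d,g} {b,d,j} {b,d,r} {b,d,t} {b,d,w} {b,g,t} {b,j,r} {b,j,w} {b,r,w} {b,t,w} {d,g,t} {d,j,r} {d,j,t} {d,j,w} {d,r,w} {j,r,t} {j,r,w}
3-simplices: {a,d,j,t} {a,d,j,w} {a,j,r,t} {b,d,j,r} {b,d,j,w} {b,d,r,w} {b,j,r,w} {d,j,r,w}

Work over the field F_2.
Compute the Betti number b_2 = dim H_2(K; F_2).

b_2=3

n_0=8 n_1=25 n_2=27 n_3=8  [Z2]
∂1: piv[ab,ad,aj,ar,at,aw,bg] rk=7  ker:bd,bj,br,bt,bw,dg,dj,dr,dt,dw,gt,gw,jr,jt,jw,rt,rw,tw
∂2: piv[abt,abw,adj,adt,adw,ajr,ajt,ajw,art,atw,bdg,bdj,bdr,bdt,bgt,bjr,brw] rk=17  ker:bdw,bjw,btw,dgt,djr,djt,djw,drw,jrt,jrw
∂3: piv[adjt,adjw,ajrt,bdjr,bdjw,bdrw,bjrw] rk=7  ker:djrw
b_2=(27−17)−7=3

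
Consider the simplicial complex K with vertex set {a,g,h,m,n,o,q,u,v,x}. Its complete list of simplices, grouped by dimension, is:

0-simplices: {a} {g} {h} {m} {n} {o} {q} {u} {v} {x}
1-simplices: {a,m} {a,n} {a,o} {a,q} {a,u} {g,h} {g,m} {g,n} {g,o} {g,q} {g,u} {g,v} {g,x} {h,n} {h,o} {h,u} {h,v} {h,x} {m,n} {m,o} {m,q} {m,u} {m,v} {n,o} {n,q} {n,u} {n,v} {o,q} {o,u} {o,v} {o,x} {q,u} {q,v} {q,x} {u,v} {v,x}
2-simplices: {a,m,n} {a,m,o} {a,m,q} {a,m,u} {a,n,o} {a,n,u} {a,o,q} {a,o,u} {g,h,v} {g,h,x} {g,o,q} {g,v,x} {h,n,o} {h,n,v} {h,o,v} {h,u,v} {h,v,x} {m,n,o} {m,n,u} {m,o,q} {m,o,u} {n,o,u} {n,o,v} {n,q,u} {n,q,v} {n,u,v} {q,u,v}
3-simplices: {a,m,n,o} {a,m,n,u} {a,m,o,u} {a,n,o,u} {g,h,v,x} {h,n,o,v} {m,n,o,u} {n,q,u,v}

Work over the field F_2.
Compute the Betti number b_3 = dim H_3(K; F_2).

n_0=10 n_1=36 n_2=27 n_3=8  [Z2]
∂1: piv[am,an,ao,aq,au,gh,gm,gv,gx] rk=9  ker:gn,go,gq,gu,hn,ho,hu,hv,hx,mn,mo,mq,mu,mv,no,nq,nu,nv,oq,ou,ov,ox,qu,qv,qx,uv,vx
∂2: piv[amn,amo,amq,amu,ano,anu,aoq,aou,ghv,ghx,goq,gvx,hno,hnv,hov,huv,nqu,nqv,nuv] rk=19  ker:hvx,mno,mnu,moq,mou,nou,nov,quv
∂3: piv[amno,amnu,amou,anou,ghvx,hnov,nquv] rk=7  ker:mnou
b_3=(8−7)−0=1

b_3=1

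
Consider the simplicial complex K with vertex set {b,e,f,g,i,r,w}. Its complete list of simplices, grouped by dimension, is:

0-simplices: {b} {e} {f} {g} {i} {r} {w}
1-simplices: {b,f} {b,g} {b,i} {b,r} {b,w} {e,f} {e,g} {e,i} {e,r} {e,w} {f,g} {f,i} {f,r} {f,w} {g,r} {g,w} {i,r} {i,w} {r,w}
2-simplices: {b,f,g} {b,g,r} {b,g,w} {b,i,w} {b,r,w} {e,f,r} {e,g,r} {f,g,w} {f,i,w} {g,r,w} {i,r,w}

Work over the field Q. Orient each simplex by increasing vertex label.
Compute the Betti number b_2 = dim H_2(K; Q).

n_0=7 n_1=19 n_2=11  [Q]
∂1: piv[bf,bg,bi,br,bw,ef] rk=6  ker:eg,ei,er,ew,fg,fi,fr,fw,gr,gw,ir,iw,rw
∂2: piv[bfg,bgr,bgw,biw,brw,efr,egr,fgw,fiw,irw] rk=10  ker:grw
b_2=(11−10)−0=1

b_2=1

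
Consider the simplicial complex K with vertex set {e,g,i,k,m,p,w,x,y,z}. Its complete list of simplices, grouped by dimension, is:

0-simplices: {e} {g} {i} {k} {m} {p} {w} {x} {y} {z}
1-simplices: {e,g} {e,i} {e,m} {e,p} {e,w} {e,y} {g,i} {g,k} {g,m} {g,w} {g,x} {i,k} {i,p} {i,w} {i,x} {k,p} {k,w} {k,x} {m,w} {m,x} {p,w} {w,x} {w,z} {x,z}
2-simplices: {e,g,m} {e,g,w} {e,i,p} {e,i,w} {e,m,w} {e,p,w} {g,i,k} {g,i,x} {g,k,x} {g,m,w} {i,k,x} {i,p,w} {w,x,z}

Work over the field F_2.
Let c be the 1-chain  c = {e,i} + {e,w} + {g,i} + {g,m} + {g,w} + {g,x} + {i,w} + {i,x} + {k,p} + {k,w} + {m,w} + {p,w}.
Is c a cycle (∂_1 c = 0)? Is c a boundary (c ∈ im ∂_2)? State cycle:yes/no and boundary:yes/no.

cycle:yes boundary:no

n_0=10 n_1=24 n_2=13  [Z2]
∂1: piv[eg,ei,em,ep,ew,ey,gk,gx,wz] rk=9  ker:gi,gm,gw,ik,ip,iw,ix,kp,kw,kx,mw,mx,pw,wx,xz
∂2: piv[egm,egw,eip,eiw,emw,epw,gik,gix,gkx,wxz] rk=10  ker:gmw,ikx,ipw
∂1c = 0
c vs im∂2: residual ≠ 0 ⇒ not boundary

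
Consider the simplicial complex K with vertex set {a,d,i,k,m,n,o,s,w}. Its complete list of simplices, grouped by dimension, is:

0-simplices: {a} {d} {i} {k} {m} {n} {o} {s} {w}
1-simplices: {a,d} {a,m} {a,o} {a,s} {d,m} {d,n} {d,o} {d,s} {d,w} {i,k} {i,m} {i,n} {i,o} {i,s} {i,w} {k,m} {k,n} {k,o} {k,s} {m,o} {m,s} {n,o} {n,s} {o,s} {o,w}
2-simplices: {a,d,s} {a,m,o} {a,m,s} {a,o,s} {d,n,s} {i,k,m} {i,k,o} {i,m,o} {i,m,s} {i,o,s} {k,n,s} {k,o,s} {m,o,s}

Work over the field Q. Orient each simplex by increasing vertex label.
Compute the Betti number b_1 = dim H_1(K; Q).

n_0=9 n_1=25 n_2=13  [Q]
∂1: piv[ad,am,ao,as,dn,dw,ik,im] rk=8  ker:dm,do,ds,in,io,is,iw,km,kn,ko,ks,mo,ms,no,ns,os,ow
∂2: piv[ads,amo,ams,aos,dns,ikm,iko,imo,ims,kns,kos] rk=11  ker:ios,mos
b_1=(25−8)−11=6

b_1=6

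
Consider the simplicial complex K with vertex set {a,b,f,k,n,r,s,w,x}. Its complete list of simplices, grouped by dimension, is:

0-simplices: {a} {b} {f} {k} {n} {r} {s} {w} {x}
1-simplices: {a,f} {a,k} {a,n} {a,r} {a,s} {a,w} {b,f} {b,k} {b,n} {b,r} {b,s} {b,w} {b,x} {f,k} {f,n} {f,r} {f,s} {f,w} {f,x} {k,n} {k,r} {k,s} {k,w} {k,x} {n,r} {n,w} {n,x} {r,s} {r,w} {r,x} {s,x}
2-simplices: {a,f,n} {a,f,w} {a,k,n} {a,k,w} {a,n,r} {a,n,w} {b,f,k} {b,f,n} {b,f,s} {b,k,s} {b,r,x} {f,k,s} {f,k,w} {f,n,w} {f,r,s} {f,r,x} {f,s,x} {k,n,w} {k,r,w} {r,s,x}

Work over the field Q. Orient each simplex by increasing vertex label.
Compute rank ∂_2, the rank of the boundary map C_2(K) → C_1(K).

n_0=9 n_1=31 n_2=20  [Q]
∂1: piv[af,ak,an,ar,as,aw,bf,bx] rk=8  ker:bk,bn,br,bs,bw,fk,fn,fr,fs,fw,fx,kn,kr,ks,kw,kx,nr,nw,nx,rs,rw,rx,sx
∂2: piv[afn,afw,akn,akw,anr,anw,bfk,bfn,bfs,bks,brx,fkw,frs,frx,fsx,krw] rk=16  ker:fks,fnw,knw,rsx
rk∂_2=16

rank∂_2=16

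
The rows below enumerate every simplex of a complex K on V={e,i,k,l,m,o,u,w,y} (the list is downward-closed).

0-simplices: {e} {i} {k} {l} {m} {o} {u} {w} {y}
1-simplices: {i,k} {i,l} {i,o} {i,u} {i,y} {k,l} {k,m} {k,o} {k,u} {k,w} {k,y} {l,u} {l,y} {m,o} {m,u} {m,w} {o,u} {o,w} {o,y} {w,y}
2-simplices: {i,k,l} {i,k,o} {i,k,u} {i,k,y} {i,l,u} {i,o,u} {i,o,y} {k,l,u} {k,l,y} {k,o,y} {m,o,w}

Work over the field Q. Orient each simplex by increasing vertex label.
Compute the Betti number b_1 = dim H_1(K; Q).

n_0=9 n_1=20 n_2=11  [Q]
∂1: piv[ik,il,io,iu,iy,km,kw] rk=7  ker:kl,ko,ku,ky,lu,ly,mo,mu,mw,ou,ow,oy,wy
∂2: piv[ikl,iko,iku,iky,ilu,iou,ioy,kly,mow] rk=9  ker:klu,koy
b_1=(20−7)−9=4

b_1=4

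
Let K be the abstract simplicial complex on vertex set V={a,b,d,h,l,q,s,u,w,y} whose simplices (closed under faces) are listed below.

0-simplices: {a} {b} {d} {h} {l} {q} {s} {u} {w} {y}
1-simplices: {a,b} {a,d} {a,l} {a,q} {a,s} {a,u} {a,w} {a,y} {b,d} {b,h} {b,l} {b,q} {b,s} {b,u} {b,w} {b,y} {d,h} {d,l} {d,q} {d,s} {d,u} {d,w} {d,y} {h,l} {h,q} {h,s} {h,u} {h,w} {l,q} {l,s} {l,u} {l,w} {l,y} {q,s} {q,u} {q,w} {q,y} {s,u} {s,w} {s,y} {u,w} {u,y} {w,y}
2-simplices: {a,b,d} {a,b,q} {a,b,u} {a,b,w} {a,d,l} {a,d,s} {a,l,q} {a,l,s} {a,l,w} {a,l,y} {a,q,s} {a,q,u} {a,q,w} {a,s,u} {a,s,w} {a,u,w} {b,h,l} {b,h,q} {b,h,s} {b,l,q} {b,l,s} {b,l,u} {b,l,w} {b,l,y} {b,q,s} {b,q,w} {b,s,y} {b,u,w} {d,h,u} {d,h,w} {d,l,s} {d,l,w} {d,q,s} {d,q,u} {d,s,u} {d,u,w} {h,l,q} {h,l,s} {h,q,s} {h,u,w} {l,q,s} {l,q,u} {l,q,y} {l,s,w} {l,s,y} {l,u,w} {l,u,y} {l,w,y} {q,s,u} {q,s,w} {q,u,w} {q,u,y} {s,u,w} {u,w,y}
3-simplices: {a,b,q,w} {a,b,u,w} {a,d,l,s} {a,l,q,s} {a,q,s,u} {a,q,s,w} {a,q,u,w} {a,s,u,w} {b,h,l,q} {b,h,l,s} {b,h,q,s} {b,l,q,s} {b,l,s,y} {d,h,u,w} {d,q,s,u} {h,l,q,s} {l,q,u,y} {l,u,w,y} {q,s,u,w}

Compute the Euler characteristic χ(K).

n_0=10 n_1=43 n_2=54 n_3=19
χ=+10−43+54−19=2

χ(K)=2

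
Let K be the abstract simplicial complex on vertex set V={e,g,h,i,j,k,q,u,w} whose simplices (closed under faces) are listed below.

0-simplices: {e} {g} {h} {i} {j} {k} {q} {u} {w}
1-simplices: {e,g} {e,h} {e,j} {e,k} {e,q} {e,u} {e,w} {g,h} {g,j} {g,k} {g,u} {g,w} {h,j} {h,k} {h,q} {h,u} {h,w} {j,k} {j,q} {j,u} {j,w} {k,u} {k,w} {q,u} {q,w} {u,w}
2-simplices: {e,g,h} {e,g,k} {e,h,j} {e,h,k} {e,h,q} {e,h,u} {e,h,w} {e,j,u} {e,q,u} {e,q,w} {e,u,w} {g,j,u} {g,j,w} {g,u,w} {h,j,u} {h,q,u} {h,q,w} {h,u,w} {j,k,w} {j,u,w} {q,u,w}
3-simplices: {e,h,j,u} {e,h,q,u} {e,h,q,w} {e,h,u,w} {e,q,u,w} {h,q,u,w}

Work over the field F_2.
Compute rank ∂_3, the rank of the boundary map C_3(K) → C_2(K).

n_0=9 n_1=26 n_2=21 n_3=6  [Z2]
∂1: piv[eg,eh,ej,ek,eq,eu,ew] rk=7  ker:gh,gj,gk,gu,gw,hj,hk,hq,hu,hw,jk,jq,ju,jw,ku,kw,qu,qw,uw
∂2: piv[egh,egk,ehj,ehk,ehq,ehu,ehw,eju,equ,eqw,euw,gju,gjw,guw,jkw] rk=15  ker:hju,hqu,hqw,huw,juw,quw
∂3: piv[ehju,ehqu,ehqw,ehuw,equw] rk=5  ker:hquw
rk∂_3=5

rank∂_3=5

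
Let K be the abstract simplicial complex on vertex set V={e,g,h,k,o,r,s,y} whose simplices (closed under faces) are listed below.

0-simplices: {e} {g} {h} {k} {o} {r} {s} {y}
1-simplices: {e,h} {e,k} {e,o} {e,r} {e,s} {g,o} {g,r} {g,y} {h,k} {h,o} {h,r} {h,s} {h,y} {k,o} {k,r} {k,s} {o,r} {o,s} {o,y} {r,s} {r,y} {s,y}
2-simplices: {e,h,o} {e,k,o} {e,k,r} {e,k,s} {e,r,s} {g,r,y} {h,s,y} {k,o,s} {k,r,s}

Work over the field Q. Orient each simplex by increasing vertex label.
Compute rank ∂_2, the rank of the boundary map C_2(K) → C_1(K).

rank∂_2=8

n_0=8 n_1=22 n_2=9  [Q]
∂1: piv[eh,ek,eo,er,es,go,gy] rk=7  ker:gr,hk,ho,hr,hs,hy,ko,kr,ks,or,os,oy,rs,ry,sy
∂2: piv[eho,eko,ekr,eks,ers,gry,hsy,kos] rk=8  ker:krs
rk∂_2=8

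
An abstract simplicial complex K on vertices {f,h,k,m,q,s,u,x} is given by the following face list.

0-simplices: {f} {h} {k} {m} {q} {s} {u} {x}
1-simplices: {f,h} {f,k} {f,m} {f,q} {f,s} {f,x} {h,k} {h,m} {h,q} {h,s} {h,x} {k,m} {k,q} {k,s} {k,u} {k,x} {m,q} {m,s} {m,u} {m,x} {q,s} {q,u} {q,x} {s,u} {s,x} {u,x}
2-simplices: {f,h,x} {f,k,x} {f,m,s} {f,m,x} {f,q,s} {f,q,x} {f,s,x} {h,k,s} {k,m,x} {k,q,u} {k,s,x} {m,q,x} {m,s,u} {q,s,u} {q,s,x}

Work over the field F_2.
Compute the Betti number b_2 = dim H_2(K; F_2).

n_0=8 n_1=26 n_2=15  [Z2]
∂1: piv[fh,fk,fm,fq,fs,fx,ku] rk=7  ker:hk,hm,hq,hs,hx,km,kq,ks,kx,mq,ms,mu,mx,qs,qu,qx,su,sx,ux
∂2: piv[fhx,fkx,fms,fmx,fqs,fqx,fsx,hks,kmx,kqu,ksx,mqx,msu,qsu] rk=14  ker:qsx
b_2=(15−14)−0=1

b_2=1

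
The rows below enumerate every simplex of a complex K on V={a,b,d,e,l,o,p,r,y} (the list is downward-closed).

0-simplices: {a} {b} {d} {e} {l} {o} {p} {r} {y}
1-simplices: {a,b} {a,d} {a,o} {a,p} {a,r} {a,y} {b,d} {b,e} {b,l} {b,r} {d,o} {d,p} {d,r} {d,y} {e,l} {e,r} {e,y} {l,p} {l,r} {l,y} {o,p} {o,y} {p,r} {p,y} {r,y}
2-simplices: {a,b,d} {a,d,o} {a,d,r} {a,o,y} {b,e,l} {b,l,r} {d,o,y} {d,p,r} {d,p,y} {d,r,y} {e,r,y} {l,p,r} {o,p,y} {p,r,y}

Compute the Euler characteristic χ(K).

χ(K)=-2

n_0=9 n_1=25 n_2=14
χ=+9−25+14=-2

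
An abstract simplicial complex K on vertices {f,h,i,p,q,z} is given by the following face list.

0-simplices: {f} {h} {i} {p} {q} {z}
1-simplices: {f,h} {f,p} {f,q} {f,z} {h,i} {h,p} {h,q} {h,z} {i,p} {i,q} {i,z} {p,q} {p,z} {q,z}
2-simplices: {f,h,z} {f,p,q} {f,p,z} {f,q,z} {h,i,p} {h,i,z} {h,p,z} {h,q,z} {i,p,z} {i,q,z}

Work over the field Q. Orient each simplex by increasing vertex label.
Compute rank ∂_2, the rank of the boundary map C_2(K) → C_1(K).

n_0=6 n_1=14 n_2=10  [Q]
∂1: piv[fh,fp,fq,fz,hi] rk=5  ker:hp,hq,hz,ip,iq,iz,pq,pz,qz
∂2: piv[fhz,fpq,fpz,fqz,hip,hiz,hpz,hqz,iqz] rk=9  ker:ipz
rk∂_2=9

rank∂_2=9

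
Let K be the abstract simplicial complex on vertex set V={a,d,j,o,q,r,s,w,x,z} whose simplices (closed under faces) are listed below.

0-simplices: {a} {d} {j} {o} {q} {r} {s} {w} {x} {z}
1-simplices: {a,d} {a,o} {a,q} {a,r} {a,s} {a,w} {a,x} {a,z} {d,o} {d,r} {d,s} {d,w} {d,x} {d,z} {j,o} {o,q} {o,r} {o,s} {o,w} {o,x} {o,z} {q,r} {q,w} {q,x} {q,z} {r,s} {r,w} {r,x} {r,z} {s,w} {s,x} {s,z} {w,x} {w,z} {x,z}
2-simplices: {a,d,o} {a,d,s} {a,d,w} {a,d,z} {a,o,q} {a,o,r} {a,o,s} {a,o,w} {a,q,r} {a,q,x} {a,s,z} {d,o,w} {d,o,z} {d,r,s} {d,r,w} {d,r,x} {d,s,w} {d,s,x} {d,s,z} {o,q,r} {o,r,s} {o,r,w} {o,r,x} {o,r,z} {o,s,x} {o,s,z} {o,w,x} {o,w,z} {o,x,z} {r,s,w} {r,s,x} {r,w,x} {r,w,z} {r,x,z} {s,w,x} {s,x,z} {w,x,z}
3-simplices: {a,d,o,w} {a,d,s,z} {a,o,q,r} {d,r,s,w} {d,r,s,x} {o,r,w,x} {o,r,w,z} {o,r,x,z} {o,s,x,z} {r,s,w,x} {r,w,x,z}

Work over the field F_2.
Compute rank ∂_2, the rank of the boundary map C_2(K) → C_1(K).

rank∂_2=23

n_0=10 n_1=35 n_2=37 n_3=11  [Z2]
∂1: piv[ad,ao,aq,ar,as,aw,ax,az,jo] rk=9  ker:do,dr,ds,dw,dx,dz,oq,or,os,ow,ox,oz,qr,qw,qx,qz,rs,rw,rx,rz,sw,sx,sz,wx,wz,xz
∂2: piv[ado,ads,adw,adz,aoq,aor,aos,aow,aqr,aqx,asz,doz,drs,drw,drx,dsw,dsx,ors,orx,orz,owx,owz,oxz] rk=23  ker:dow,dsz,oqr,orw,osx,osz,rsw,rsx,rwx,rwz,rxz,swx,sxz,wxz
∂3: piv[adow,adsz,aoqr,drsw,drsx,orwx,orwz,orxz,osxz,rswx,rwxz] rk=11
rk∂_2=23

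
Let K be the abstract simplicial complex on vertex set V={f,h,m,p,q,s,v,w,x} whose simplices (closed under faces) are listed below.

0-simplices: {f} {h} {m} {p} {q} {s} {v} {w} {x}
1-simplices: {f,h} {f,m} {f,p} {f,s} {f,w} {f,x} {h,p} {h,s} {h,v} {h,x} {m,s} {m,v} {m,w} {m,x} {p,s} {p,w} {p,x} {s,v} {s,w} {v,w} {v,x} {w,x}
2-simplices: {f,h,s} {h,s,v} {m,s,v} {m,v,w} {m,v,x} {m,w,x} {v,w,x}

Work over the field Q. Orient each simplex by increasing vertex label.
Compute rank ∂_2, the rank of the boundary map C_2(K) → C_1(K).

n_0=9 n_1=22 n_2=7  [Q]
∂1: piv[fh,fm,fp,fs,fw,fx,hv] rk=7  ker:hp,hs,hx,ms,mv,mw,mx,ps,pw,px,sv,sw,vw,vx,wx
∂2: piv[fhs,hsv,msv,mvw,mvx,mwx] rk=6  ker:vwx
rk∂_2=6

rank∂_2=6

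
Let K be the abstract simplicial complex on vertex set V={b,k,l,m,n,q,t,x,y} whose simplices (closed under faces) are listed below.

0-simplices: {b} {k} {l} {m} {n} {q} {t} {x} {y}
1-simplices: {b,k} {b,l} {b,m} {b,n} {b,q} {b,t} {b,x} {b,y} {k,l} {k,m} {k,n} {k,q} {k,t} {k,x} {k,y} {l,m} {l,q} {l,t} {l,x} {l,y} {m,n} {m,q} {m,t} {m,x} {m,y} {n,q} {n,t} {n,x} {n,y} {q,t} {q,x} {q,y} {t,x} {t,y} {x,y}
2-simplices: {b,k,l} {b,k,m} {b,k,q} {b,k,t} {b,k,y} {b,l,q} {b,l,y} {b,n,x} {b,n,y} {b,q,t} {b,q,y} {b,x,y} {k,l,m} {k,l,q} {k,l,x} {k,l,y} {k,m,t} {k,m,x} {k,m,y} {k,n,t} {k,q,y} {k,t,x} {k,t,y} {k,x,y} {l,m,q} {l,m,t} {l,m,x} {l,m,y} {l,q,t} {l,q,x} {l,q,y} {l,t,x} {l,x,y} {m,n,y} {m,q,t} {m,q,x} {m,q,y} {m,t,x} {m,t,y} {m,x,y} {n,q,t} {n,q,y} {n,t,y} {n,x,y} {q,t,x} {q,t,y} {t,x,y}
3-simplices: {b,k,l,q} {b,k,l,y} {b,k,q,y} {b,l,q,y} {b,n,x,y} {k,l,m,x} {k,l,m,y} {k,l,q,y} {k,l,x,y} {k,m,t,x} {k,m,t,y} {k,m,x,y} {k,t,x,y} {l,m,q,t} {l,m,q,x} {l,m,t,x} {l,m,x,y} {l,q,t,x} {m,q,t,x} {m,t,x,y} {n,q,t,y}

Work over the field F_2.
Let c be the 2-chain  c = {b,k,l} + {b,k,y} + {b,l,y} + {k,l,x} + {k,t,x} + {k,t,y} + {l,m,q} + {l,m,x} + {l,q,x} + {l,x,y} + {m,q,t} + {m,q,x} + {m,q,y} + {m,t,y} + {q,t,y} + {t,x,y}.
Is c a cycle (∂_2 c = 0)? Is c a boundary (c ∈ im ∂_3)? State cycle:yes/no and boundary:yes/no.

n_0=9 n_1=35 n_2=47 n_3=21  [Z2]
∂1: piv[bk,bl,bm,bn,bq,bt,bx,by] rk=8  ker:kl,km,kn,kq,kt,kx,ky,lm,lq,lt,lx,ly,mn,mq,mt,mx,my,nq,nt,nx,ny,qt,qx,qy,tx,ty,xy
∂2: piv[bkl,bkm,bkq,bkt,bky,blq,bly,bnx,bny,bqt,bqy,bxy,klm,klx,kmt,kmx,kmy,knt,ktx,kty,kxy,lmq,lmt,lqx,mny,nqt,nqy] rk=27  ker:klq,kly,kqy,lmx,lmy,lqt,lqy,ltx,lxy,mqt,mqx,mqy,mtx,mty,mxy,nty,nxy,qtx,qty,txy
∂3: piv[bklq,bkly,bkqy,blqy,bnxy,klmx,klmy,klxy,kmtx,kmty,kmxy,ktxy,lmqt,lmqx,lmtx,lqtx,nqty] rk=17  ker:klqy,lmxy,mqtx,mtxy
∂2c = 0
c vs im∂3: residual ≠ 0 ⇒ not boundary

cycle:yes boundary:no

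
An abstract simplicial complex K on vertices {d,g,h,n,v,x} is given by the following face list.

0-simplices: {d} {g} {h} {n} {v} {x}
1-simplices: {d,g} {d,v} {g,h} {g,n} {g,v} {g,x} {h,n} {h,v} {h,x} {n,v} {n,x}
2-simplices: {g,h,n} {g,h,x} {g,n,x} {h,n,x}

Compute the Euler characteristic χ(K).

χ(K)=-1

n_0=6 n_1=11 n_2=4
χ=+6−11+4=-1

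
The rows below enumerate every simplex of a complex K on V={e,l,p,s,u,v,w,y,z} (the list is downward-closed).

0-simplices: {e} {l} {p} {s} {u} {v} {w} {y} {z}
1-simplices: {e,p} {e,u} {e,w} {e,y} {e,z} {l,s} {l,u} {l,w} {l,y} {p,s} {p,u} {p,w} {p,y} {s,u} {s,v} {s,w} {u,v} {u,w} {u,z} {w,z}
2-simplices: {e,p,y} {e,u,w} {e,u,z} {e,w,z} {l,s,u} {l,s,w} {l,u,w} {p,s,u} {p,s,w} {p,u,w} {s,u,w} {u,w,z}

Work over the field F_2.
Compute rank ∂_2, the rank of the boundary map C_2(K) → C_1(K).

n_0=9 n_1=20 n_2=12  [Z2]
∂1: piv[ep,eu,ew,ey,ez,ls,lu,sv] rk=8  ker:lw,ly,ps,pu,pw,py,su,sw,uv,uw,uz,wz
∂2: piv[epy,euw,euz,ewz,lsu,lsw,luw,psu,psw] rk=9  ker:puw,suw,uwz
rk∂_2=9

rank∂_2=9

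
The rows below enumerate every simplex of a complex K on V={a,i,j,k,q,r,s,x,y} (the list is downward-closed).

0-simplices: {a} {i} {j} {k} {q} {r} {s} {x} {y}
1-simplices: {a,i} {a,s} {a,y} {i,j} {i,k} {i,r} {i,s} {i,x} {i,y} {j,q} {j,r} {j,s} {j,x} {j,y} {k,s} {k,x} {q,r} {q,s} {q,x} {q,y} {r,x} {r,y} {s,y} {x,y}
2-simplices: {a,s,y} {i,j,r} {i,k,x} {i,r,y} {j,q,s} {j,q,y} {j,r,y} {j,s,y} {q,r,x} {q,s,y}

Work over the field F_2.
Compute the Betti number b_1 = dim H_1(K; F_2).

n_0=9 n_1=24 n_2=10  [Z2]
∂1: piv[ai,as,ay,ij,ik,ir,ix,jq] rk=8  ker:is,iy,jr,js,jx,jy,ks,kx,qr,qs,qx,qy,rx,ry,sy,xy
∂2: piv[asy,ijr,ikx,iry,jqs,jqy,jry,jsy,qrx] rk=9  ker:qsy
b_1=(24−8)−9=7

b_1=7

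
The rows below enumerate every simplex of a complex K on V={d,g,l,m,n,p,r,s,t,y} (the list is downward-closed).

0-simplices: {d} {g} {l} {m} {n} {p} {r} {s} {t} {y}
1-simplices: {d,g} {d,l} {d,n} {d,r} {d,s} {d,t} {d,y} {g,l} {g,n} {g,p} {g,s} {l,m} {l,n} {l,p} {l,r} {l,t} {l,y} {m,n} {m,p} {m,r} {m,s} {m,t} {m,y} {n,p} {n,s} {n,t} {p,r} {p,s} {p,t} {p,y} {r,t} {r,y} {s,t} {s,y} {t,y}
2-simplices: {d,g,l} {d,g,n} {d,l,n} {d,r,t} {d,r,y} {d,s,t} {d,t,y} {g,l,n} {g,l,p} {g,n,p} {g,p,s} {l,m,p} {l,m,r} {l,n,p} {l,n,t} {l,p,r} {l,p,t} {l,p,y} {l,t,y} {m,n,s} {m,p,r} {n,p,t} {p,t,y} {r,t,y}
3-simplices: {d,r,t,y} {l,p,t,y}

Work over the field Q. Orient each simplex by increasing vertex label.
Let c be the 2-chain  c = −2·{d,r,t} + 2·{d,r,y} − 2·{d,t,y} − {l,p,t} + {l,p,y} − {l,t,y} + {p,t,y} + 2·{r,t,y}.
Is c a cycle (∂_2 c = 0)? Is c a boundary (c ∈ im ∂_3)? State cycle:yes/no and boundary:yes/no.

n_0=10 n_1=35 n_2=24 n_3=2  [Q]
∂1: piv[dg,dl,dn,dr,ds,dt,dy,gp,lm] rk=9  ker:gl,gn,gs,ln,lp,lr,lt,ly,mn,mp,mr,ms,mt,my,np,ns,nt,pr,ps,pt,py,rt,ry,st,sy,ty
∂2: piv[dgl,dgn,dln,drt,dry,dst,dty,glp,gnp,gps,lmp,lmr,lnt,lpr,lpt,lpy,lty,mns] rk=18  ker:gln,lnp,mpr,npt,pty,rty
∂3: piv[drty,lpty] rk=2
∂2c = 0
c vs im∂3: reduces to 0 ⇒ boundary

cycle:yes boundary:yes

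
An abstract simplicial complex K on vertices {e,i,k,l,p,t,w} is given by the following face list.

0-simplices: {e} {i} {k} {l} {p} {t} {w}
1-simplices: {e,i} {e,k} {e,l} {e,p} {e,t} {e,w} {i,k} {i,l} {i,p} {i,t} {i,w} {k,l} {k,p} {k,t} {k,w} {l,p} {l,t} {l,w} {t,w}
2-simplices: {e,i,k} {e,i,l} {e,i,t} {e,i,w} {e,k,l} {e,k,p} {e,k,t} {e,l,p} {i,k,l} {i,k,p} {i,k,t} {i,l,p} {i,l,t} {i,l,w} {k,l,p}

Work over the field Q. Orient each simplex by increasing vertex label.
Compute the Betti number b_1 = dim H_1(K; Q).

n_0=7 n_1=19 n_2=15  [Q]
∂1: piv[ei,ek,el,ep,et,ew] rk=6  ker:ik,il,ip,it,iw,kl,kp,kt,kw,lp,lt,lw,tw
∂2: piv[eik,eil,eit,eiw,ekl,ekp,ekt,elp,ikp,ilt,ilw] rk=11  ker:ikl,ikt,ilp,klp
b_1=(19−6)−11=2

b_1=2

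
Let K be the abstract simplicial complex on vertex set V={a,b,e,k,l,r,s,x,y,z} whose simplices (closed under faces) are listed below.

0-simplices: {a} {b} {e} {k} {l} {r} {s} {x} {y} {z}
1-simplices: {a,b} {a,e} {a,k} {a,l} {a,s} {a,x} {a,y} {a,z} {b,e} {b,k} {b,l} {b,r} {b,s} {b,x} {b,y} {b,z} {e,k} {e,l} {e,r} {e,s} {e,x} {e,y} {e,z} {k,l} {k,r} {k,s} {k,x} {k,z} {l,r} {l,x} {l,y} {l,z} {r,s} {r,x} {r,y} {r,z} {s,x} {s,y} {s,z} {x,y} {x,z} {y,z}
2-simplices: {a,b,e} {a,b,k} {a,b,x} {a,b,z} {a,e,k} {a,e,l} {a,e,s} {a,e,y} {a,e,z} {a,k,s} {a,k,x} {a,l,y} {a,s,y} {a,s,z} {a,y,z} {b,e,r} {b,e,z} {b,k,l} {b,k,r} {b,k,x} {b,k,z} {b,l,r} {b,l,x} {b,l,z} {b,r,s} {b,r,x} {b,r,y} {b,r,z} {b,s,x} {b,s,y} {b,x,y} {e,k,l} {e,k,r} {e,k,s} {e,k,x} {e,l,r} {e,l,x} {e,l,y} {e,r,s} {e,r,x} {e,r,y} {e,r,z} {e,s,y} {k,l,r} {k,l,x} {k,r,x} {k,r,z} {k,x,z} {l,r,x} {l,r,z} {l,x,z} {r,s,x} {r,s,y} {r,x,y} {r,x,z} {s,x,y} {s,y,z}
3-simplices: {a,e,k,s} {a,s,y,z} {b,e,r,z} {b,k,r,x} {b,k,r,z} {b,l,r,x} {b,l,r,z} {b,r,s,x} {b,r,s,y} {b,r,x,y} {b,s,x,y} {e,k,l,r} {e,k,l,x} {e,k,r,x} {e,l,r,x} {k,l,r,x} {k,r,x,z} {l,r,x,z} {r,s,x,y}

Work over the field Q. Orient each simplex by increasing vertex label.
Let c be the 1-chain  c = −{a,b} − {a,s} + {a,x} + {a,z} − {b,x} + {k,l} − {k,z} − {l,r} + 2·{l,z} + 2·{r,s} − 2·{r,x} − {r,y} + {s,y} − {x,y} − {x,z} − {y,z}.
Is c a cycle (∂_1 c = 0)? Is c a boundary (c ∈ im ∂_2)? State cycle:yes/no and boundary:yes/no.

cycle:yes boundary:yes

n_0=10 n_1=42 n_2=57 n_3=19  [Q]
∂1: piv[ab,ae,ak,al,as,ax,ay,az,br] rk=9  ker:be,bk,bl,bs,bx,by,bz,ek,el,er,es,ex,ey,ez,kl,kr,ks,kx,kz,lr,lx,ly,lz,rs,rx,ry,rz,sx,sy,sz,xy,xz,yz
∂2: piv[abe,abk,abx,abz,aek,ael,aes,aey,aez,aks,akx,aly,asy,asz,ayz,ber,bkl,bkr,bkz,blr,blx,blz,brs,brx,bry,brz,bsx,bsy,bxy,ekl,ekx,ers,kxz] rk=33  ker:bez,bkx,ekr,eks,elr,elx,ely,erx,ery,erz,esy,klr,klx,krx,krz,lrx,lrz,lxz,rsx,rsy,rxy,rxz,sxy,syz
∂3: piv[aeks,asyz,berz,bkrx,bkrz,blrx,blrz,brsx,brsy,brxy,bsxy,eklr,eklx,ekrx,elrx,krxz,lrxz] rk=17  ker:klrx,rsxy
∂1c = 0
c vs im∂2: reduces to 0 ⇒ boundary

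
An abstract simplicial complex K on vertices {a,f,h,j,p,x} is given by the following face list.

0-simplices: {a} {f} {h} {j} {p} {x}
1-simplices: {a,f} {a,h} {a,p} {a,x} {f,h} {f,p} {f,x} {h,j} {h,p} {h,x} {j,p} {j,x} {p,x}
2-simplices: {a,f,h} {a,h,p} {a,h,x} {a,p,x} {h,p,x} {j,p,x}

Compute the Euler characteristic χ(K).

χ(K)=-1

n_0=6 n_1=13 n_2=6
χ=+6−13+6=-1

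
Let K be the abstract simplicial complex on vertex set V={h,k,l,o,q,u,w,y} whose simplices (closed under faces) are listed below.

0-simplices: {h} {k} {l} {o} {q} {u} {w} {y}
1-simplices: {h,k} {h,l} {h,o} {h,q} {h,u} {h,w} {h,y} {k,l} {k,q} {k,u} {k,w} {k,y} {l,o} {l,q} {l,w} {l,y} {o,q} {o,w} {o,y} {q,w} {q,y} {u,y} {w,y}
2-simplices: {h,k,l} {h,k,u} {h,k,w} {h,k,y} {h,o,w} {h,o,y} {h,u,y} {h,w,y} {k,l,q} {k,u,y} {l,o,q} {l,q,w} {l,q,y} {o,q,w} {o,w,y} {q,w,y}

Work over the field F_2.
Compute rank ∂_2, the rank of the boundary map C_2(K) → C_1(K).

n_0=8 n_1=23 n_2=16  [Z2]
∂1: piv[hk,hl,ho,hq,hu,hw,hy] rk=7  ker:kl,kq,ku,kw,ky,lo,lq,lw,ly,oq,ow,oy,qw,qy,uy,wy
∂2: piv[hkl,hku,hkw,hky,how,hoy,huy,hwy,klq,loq,lqw,lqy,oqw,qwy] rk=14  ker:kuy,owy
rk∂_2=14

rank∂_2=14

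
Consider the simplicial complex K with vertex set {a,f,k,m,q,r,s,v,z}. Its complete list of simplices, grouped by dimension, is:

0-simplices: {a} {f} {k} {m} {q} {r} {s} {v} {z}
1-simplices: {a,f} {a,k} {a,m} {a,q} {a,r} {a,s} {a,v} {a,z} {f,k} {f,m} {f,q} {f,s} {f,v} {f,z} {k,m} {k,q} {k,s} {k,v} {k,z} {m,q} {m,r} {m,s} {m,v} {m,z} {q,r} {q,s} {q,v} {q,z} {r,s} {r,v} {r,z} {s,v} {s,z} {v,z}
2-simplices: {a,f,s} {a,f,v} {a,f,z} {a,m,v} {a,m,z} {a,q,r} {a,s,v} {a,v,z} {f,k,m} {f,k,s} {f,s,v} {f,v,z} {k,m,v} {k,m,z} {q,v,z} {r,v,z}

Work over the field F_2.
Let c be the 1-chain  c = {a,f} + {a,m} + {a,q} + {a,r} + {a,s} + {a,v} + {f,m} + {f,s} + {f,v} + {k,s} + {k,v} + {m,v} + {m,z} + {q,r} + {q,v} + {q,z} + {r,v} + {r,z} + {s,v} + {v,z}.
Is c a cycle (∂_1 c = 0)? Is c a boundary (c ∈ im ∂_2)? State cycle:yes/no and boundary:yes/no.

n_0=9 n_1=34 n_2=16  [Z2]
∂1: piv[af,ak,am,aq,ar,as,av,az] rk=8  ker:fk,fm,fq,fs,fv,fz,km,kq,ks,kv,kz,mq,mr,ms,mv,mz,qr,qs,qv,qz,rs,rv,rz,sv,sz,vz
∂2: piv[afs,afv,afz,amv,amz,aqr,asv,avz,fkm,fks,kmv,kmz,qvz,rvz] rk=14  ker:fsv,fvz
∂1c = 0
c vs im∂2: reduces to 0 ⇒ boundary

cycle:yes boundary:yes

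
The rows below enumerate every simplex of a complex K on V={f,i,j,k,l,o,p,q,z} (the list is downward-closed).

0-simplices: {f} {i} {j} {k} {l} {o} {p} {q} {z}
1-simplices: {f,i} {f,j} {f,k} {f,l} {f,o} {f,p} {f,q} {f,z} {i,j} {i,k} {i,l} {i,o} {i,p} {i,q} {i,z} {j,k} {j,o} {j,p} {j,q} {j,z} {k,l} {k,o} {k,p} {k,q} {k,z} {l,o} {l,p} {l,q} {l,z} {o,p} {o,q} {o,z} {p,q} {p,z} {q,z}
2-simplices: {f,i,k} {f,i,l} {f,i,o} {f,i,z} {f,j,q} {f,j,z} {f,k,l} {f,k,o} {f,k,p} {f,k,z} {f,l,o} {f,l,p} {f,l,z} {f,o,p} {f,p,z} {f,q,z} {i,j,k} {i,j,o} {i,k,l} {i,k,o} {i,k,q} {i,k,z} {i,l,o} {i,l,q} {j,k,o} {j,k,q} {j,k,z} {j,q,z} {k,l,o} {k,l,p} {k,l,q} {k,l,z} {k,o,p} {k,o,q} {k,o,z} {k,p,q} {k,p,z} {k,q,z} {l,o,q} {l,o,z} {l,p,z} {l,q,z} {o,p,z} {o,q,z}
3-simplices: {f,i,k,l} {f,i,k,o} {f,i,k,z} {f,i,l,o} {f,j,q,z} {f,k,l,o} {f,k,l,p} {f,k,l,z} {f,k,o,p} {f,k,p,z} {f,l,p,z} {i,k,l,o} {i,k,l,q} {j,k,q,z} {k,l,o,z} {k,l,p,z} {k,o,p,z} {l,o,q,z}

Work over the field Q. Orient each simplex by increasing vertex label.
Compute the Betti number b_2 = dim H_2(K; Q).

n_0=9 n_1=35 n_2=44 n_3=18  [Q]
∂1: piv[fi,fj,fk,fl,fo,fp,fq,fz] rk=8  ker:ij,ik,il,io,ip,iq,iz,jk,jo,jp,jq,jz,kl,ko,kp,kq,kz,lo,lp,lq,lz,op,oq,oz,pq,pz,qz
∂2: piv[fik,fil,fio,fiz,fjq,fjz,fkl,fko,fkp,fkz,flo,flp,flz,fop,fpz,fqz,ijk,ijo,ikq,ilq,jkq,jkz,koq,koz,kpq] rk=25  ker:ikl,iko,ikz,ilo,jko,jqz,klo,klp,klq,klz,kop,kpz,kqz,loq,loz,lpz,lqz,opz,oqz
∂3: piv[fikl,fiko,fikz,filo,fjqz,fklo,fklp,fklz,fkop,fkpz,flpz,iklq,jkqz,kloz,kopz,loqz] rk=16  ker:iklo,klpz
b_2=(44−25)−16=3

b_2=3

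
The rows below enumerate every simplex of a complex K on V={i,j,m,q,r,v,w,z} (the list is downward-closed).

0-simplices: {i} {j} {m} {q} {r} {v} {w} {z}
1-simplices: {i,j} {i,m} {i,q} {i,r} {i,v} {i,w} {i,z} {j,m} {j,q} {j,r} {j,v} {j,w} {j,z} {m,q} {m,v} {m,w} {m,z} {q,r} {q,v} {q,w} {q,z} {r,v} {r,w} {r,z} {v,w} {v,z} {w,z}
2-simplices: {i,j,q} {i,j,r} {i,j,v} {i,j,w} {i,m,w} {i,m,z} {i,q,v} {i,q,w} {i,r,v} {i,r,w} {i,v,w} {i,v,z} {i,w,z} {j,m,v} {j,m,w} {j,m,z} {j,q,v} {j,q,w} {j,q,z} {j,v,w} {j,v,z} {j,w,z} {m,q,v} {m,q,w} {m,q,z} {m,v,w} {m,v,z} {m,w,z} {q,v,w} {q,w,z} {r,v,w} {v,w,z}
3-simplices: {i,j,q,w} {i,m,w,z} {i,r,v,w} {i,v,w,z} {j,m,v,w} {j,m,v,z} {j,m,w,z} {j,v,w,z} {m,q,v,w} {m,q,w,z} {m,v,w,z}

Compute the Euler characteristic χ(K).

n_0=8 n_1=27 n_2=32 n_3=11
χ=+8−27+32−11=2

χ(K)=2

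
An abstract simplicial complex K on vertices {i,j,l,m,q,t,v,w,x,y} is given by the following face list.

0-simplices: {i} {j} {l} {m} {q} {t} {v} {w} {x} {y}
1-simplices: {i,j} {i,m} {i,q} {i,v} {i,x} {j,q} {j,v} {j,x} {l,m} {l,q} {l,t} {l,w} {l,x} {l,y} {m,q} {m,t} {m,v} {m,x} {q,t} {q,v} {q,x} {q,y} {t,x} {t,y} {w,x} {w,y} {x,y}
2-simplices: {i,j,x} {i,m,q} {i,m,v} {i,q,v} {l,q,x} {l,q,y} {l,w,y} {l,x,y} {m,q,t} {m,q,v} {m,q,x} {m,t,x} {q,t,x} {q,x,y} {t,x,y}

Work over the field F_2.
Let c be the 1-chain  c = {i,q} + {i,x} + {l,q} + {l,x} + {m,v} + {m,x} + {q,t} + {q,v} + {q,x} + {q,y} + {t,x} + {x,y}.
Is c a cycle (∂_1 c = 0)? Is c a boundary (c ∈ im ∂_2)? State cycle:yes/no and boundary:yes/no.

cycle:yes boundary:no

n_0=10 n_1=27 n_2=15  [Z2]
∂1: piv[ij,im,iq,iv,ix,lm,lt,lw,ly] rk=9  ker:jq,jv,jx,lq,lx,mq,mt,mv,mx,qt,qv,qx,qy,tx,ty,wx,wy,xy
∂2: piv[ijx,imq,imv,iqv,lqx,lqy,lwy,lxy,mqt,mqx,mtx,txy] rk=12  ker:mqv,qtx,qxy
∂1c = 0
c vs im∂2: residual ≠ 0 ⇒ not boundary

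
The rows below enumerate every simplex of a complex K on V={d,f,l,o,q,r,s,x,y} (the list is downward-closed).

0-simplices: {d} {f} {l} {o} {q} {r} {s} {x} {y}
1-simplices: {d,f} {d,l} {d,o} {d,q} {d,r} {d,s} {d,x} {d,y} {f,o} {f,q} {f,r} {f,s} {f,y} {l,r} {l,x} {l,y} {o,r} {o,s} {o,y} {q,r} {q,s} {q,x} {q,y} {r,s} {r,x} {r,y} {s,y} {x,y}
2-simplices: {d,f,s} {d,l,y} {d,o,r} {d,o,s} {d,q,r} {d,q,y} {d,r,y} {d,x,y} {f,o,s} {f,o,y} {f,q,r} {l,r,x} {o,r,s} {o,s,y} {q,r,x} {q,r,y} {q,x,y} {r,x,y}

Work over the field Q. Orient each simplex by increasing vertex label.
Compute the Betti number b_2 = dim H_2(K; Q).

b_2=2

n_0=9 n_1=28 n_2=18  [Q]
∂1: piv[df,dl,do,dq,dr,ds,dx,dy] rk=8  ker:fo,fq,fr,fs,fy,lr,lx,ly,or,os,oy,qr,qs,qx,qy,rs,rx,ry,sy,xy
∂2: piv[dfs,dly,dor,dos,dqr,dqy,dry,dxy,fos,foy,fqr,lrx,ors,osy,qrx,qxy] rk=16  ker:qry,rxy
b_2=(18−16)−0=2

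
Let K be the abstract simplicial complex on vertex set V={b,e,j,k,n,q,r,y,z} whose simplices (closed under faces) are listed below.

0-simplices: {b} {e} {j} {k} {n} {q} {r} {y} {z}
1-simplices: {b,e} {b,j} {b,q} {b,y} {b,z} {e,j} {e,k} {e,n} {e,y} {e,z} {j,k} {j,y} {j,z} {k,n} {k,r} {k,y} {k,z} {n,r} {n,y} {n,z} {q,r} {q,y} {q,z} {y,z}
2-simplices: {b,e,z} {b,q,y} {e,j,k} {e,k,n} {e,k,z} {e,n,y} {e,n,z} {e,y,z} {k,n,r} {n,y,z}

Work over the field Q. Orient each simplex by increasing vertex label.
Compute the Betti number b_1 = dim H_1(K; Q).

n_0=9 n_1=24 n_2=10  [Q]
∂1: piv[be,bj,bq,by,bz,ek,en,kr] rk=8  ker:ej,ey,ez,jk,jy,jz,kn,ky,kz,nr,ny,nz,qr,qy,qz,yz
∂2: piv[bez,bqy,ejk,ekn,ekz,eny,enz,eyz,knr] rk=9  ker:nyz
b_1=(24−8)−9=7

b_1=7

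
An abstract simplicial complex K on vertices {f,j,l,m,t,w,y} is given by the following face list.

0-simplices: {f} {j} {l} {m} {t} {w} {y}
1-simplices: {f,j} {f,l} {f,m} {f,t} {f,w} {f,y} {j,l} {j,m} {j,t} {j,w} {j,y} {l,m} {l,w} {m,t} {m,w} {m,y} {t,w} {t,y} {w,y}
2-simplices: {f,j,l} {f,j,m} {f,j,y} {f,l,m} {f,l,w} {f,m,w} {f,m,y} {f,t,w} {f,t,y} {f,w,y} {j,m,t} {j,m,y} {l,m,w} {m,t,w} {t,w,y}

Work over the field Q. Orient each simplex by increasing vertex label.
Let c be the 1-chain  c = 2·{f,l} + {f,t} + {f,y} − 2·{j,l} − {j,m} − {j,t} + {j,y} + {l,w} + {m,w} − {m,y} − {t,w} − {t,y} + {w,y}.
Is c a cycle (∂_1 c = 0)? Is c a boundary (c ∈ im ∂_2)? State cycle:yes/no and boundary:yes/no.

cycle:no boundary:no

n_0=7 n_1=19 n_2=15  [Q]
∂1: piv[fj,fl,fm,ft,fw,fy] rk=6  ker:jl,jm,jt,jw,jy,lm,lw,mt,mw,my,tw,ty,wy
∂2: piv[fjl,fjm,fjy,flm,flw,fmw,fmy,ftw,fty,fwy,jmt,mtw] rk=12  ker:jmy,lmw,twy
∂1c = −4·{f} + 3·{j} − {l} − {m} + 2·{t} + {y}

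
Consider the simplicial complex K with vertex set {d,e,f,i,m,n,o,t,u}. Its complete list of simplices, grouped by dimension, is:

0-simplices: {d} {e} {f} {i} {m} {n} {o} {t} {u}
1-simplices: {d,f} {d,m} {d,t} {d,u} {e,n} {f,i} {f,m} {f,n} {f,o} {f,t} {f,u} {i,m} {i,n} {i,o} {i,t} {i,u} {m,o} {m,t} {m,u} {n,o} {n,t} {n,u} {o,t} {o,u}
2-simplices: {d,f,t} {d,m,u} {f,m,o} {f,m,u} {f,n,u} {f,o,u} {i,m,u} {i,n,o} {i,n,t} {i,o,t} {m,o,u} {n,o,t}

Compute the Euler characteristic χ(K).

χ(K)=-3

n_0=9 n_1=24 n_2=12
χ=+9−24+12=-3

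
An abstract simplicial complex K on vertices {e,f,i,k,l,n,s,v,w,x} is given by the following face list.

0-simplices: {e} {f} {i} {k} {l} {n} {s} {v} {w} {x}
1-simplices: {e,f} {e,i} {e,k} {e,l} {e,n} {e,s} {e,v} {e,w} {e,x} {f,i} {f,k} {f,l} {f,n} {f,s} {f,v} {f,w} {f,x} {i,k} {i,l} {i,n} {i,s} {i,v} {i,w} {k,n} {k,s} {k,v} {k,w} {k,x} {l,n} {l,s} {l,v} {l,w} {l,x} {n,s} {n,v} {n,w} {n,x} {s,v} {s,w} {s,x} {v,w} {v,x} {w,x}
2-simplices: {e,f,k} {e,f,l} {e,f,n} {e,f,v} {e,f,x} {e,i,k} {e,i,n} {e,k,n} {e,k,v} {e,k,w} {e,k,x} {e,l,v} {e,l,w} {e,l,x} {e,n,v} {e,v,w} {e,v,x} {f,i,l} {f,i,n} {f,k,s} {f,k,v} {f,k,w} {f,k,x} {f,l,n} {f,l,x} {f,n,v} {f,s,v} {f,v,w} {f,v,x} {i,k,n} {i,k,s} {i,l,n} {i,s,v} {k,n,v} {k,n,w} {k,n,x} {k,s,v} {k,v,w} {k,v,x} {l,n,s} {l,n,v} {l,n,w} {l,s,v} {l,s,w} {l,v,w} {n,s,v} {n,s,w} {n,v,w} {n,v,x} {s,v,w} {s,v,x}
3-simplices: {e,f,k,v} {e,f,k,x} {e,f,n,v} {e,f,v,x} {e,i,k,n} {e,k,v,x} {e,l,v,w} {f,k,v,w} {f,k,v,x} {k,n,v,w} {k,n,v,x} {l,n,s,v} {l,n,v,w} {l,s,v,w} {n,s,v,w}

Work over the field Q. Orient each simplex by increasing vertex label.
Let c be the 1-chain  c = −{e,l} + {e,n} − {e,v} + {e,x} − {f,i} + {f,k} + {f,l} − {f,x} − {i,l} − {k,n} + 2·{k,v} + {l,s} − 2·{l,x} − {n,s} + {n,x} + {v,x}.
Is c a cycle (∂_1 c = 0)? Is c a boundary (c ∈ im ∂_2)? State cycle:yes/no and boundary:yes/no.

cycle:yes boundary:yes

n_0=10 n_1=43 n_2=51 n_3=15  [Q]
∂1: piv[ef,ei,ek,el,en,es,ev,ew,ex] rk=9  ker:fi,fk,fl,fn,fs,fv,fw,fx,ik,il,in,is,iv,iw,kn,ks,kv,kw,kx,ln,ls,lv,lw,lx,ns,nv,nw,nx,sv,sw,sx,vw,vx,wx
∂2: piv[efk,efl,efn,efv,efx,eik,ein,ekn,ekv,ekw,ekx,elv,elw,elx,env,evw,evx,fil,fin,fks,fkw,fln,fsv,iks,isv,knw,knx,lns,lsv,lsw,svx] rk=31  ker:fkv,fkx,flx,fnv,fvw,fvx,ikn,iln,knv,ksv,kvw,kvx,lnv,lnw,lvw,nsv,nsw,nvw,nvx,svw
∂3: piv[efkv,efkx,efnv,efvx,eikn,ekvx,elvw,fkvw,knvw,knvx,lnsv,lnvw,lsvw,nsvw] rk=14  ker:fkvx
∂1c = 0
c vs im∂2: reduces to 0 ⇒ boundary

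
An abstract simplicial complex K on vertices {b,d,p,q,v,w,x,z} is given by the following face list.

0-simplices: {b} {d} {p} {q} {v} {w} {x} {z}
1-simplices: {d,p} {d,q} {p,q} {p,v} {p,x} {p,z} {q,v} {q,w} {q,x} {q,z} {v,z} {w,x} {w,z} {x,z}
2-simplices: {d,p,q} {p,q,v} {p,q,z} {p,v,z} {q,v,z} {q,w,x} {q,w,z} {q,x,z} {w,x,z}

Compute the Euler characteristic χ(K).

χ(K)=3

n_0=8 n_1=14 n_2=9
χ=+8−14+9=3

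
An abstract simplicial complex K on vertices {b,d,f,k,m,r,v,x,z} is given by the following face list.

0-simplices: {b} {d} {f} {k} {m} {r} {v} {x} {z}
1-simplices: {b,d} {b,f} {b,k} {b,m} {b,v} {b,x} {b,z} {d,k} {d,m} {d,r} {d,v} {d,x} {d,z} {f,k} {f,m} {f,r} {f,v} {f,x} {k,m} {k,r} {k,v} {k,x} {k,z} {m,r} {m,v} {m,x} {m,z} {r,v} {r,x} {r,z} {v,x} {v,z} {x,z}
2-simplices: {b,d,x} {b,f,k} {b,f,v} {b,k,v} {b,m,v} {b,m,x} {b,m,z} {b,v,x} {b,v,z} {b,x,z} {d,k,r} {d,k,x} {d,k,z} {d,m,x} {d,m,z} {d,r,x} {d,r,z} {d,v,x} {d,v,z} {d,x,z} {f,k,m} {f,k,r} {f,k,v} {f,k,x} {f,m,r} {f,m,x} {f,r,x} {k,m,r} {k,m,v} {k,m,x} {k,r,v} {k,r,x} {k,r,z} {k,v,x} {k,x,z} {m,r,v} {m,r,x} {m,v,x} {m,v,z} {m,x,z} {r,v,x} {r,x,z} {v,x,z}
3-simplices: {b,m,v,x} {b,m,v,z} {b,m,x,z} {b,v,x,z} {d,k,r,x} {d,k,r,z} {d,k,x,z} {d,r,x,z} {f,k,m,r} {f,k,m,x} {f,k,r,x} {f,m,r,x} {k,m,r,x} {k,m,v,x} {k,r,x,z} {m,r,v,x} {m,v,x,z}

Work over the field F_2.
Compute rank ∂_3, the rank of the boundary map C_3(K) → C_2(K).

n_0=9 n_1=33 n_2=43 n_3=17  [Z2]
∂1: piv[bd,bf,bk,bm,bv,bx,bz,dr] rk=8  ker:dk,dm,dv,dx,dz,fk,fm,fr,fv,fx,km,kr,kv,kx,kz,mr,mv,mx,mz,rv,rx,rz,vx,vz,xz
∂2: piv[bdx,bfk,bfv,bkv,bmv,bmx,bmz,bvx,bvz,bxz,dkr,dkx,dkz,dmx,dmz,drx,drz,dvx,fkm,fkr,fkx,fmr,fmx,kmv,krv] rk=25  ker:dvz,dxz,fkv,frx,kmr,kmx,krx,krz,kvx,kxz,mrv,mrx,mvx,mvz,mxz,rvx,rxz,vxz
∂3: piv[bmvx,bmvz,bmxz,bvxz,dkrx,dkrz,dkxz,drxz,fkmr,fkmx,fkrx,fmrx,kmvx,mrvx] rk=14  ker:kmrx,krxz,mvxz
rk∂_3=14

rank∂_3=14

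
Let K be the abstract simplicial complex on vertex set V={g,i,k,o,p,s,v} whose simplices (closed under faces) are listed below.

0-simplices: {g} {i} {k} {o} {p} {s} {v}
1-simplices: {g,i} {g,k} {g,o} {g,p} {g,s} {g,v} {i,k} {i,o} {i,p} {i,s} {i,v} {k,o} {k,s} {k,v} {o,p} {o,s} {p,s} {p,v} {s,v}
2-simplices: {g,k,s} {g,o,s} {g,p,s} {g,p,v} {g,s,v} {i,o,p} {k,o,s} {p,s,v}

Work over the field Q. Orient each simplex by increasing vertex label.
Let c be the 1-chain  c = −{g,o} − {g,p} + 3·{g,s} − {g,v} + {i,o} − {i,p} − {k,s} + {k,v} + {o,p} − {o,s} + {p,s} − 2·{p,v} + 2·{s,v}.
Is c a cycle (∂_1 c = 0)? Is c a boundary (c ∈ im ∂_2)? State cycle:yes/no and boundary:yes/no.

n_0=7 n_1=19 n_2=8  [Q]
∂1: piv[gi,gk,go,gp,gs,gv] rk=6  ker:ik,io,ip,is,iv,ko,ks,kv,op,os,ps,pv,sv
∂2: piv[gks,gos,gps,gpv,gsv,iop,kos] rk=7  ker:psv
∂1c = 0
c vs im∂2: residual ≠ 0 ⇒ not boundary

cycle:yes boundary:no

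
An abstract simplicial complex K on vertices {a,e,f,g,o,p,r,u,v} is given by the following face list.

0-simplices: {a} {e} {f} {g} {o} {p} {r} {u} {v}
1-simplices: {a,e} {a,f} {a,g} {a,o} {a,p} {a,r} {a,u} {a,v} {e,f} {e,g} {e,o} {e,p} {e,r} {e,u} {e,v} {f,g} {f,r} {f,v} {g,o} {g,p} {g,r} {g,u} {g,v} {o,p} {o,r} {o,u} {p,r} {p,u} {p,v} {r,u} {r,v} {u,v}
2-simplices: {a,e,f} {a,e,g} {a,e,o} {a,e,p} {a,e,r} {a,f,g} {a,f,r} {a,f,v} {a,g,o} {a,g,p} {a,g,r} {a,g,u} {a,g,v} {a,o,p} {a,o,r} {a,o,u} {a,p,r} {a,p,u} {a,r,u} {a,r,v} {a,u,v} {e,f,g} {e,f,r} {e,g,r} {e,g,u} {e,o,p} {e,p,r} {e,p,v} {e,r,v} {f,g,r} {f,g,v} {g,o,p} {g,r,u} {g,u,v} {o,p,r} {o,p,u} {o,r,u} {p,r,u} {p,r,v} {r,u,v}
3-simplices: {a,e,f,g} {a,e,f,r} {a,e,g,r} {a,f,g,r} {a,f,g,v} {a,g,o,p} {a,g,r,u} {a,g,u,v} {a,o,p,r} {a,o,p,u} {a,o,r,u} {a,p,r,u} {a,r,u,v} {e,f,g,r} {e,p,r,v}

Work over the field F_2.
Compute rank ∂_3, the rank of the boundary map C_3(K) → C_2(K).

rank∂_3=14

n_0=9 n_1=32 n_2=40 n_3=15  [Z2]
∂1: piv[ae,af,ag,ao,ap,ar,au,av] rk=8  ker:ef,eg,eo,ep,er,eu,ev,fg,fr,fv,go,gp,gr,gu,gv,op,or,ou,pr,pu,pv,ru,rv,uv
∂2: piv[aef,aeg,aeo,aep,aer,afg,afr,afv,ago,agp,agr,agu,agv,aop,aor,aou,apr,apu,aru,arv,auv,egu,epv,erv] rk=24  ker:efg,efr,egr,eop,epr,fgr,fgv,gop,gru,guv,opr,opu,oru,pru,prv,ruv
∂3: piv[aefg,aefr,aegr,afgr,afgv,agop,agru,aguv,aopr,aopu,aoru,apru,aruv,eprv] rk=14  ker:efgr
rk∂_3=14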